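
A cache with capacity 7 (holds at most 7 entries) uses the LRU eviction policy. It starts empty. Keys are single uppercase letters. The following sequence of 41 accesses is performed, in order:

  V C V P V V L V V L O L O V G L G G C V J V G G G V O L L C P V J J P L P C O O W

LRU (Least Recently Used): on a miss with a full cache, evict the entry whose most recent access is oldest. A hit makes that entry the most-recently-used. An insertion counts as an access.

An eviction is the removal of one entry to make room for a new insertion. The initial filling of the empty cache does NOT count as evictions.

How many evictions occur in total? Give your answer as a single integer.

LRU simulation (capacity=7):
  1. access V: MISS. Cache (LRU->MRU): [V]
  2. access C: MISS. Cache (LRU->MRU): [V C]
  3. access V: HIT. Cache (LRU->MRU): [C V]
  4. access P: MISS. Cache (LRU->MRU): [C V P]
  5. access V: HIT. Cache (LRU->MRU): [C P V]
  6. access V: HIT. Cache (LRU->MRU): [C P V]
  7. access L: MISS. Cache (LRU->MRU): [C P V L]
  8. access V: HIT. Cache (LRU->MRU): [C P L V]
  9. access V: HIT. Cache (LRU->MRU): [C P L V]
  10. access L: HIT. Cache (LRU->MRU): [C P V L]
  11. access O: MISS. Cache (LRU->MRU): [C P V L O]
  12. access L: HIT. Cache (LRU->MRU): [C P V O L]
  13. access O: HIT. Cache (LRU->MRU): [C P V L O]
  14. access V: HIT. Cache (LRU->MRU): [C P L O V]
  15. access G: MISS. Cache (LRU->MRU): [C P L O V G]
  16. access L: HIT. Cache (LRU->MRU): [C P O V G L]
  17. access G: HIT. Cache (LRU->MRU): [C P O V L G]
  18. access G: HIT. Cache (LRU->MRU): [C P O V L G]
  19. access C: HIT. Cache (LRU->MRU): [P O V L G C]
  20. access V: HIT. Cache (LRU->MRU): [P O L G C V]
  21. access J: MISS. Cache (LRU->MRU): [P O L G C V J]
  22. access V: HIT. Cache (LRU->MRU): [P O L G C J V]
  23. access G: HIT. Cache (LRU->MRU): [P O L C J V G]
  24. access G: HIT. Cache (LRU->MRU): [P O L C J V G]
  25. access G: HIT. Cache (LRU->MRU): [P O L C J V G]
  26. access V: HIT. Cache (LRU->MRU): [P O L C J G V]
  27. access O: HIT. Cache (LRU->MRU): [P L C J G V O]
  28. access L: HIT. Cache (LRU->MRU): [P C J G V O L]
  29. access L: HIT. Cache (LRU->MRU): [P C J G V O L]
  30. access C: HIT. Cache (LRU->MRU): [P J G V O L C]
  31. access P: HIT. Cache (LRU->MRU): [J G V O L C P]
  32. access V: HIT. Cache (LRU->MRU): [J G O L C P V]
  33. access J: HIT. Cache (LRU->MRU): [G O L C P V J]
  34. access J: HIT. Cache (LRU->MRU): [G O L C P V J]
  35. access P: HIT. Cache (LRU->MRU): [G O L C V J P]
  36. access L: HIT. Cache (LRU->MRU): [G O C V J P L]
  37. access P: HIT. Cache (LRU->MRU): [G O C V J L P]
  38. access C: HIT. Cache (LRU->MRU): [G O V J L P C]
  39. access O: HIT. Cache (LRU->MRU): [G V J L P C O]
  40. access O: HIT. Cache (LRU->MRU): [G V J L P C O]
  41. access W: MISS, evict G. Cache (LRU->MRU): [V J L P C O W]
Total: 33 hits, 8 misses, 1 evictions

Answer: 1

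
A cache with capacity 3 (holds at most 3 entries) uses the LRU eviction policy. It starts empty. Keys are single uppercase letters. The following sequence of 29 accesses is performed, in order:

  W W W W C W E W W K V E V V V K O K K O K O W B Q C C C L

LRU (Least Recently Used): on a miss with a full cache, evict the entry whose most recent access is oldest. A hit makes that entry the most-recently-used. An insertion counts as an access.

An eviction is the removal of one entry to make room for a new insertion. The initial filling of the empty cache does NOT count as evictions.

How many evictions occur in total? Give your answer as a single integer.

LRU simulation (capacity=3):
  1. access W: MISS. Cache (LRU->MRU): [W]
  2. access W: HIT. Cache (LRU->MRU): [W]
  3. access W: HIT. Cache (LRU->MRU): [W]
  4. access W: HIT. Cache (LRU->MRU): [W]
  5. access C: MISS. Cache (LRU->MRU): [W C]
  6. access W: HIT. Cache (LRU->MRU): [C W]
  7. access E: MISS. Cache (LRU->MRU): [C W E]
  8. access W: HIT. Cache (LRU->MRU): [C E W]
  9. access W: HIT. Cache (LRU->MRU): [C E W]
  10. access K: MISS, evict C. Cache (LRU->MRU): [E W K]
  11. access V: MISS, evict E. Cache (LRU->MRU): [W K V]
  12. access E: MISS, evict W. Cache (LRU->MRU): [K V E]
  13. access V: HIT. Cache (LRU->MRU): [K E V]
  14. access V: HIT. Cache (LRU->MRU): [K E V]
  15. access V: HIT. Cache (LRU->MRU): [K E V]
  16. access K: HIT. Cache (LRU->MRU): [E V K]
  17. access O: MISS, evict E. Cache (LRU->MRU): [V K O]
  18. access K: HIT. Cache (LRU->MRU): [V O K]
  19. access K: HIT. Cache (LRU->MRU): [V O K]
  20. access O: HIT. Cache (LRU->MRU): [V K O]
  21. access K: HIT. Cache (LRU->MRU): [V O K]
  22. access O: HIT. Cache (LRU->MRU): [V K O]
  23. access W: MISS, evict V. Cache (LRU->MRU): [K O W]
  24. access B: MISS, evict K. Cache (LRU->MRU): [O W B]
  25. access Q: MISS, evict O. Cache (LRU->MRU): [W B Q]
  26. access C: MISS, evict W. Cache (LRU->MRU): [B Q C]
  27. access C: HIT. Cache (LRU->MRU): [B Q C]
  28. access C: HIT. Cache (LRU->MRU): [B Q C]
  29. access L: MISS, evict B. Cache (LRU->MRU): [Q C L]
Total: 17 hits, 12 misses, 9 evictions

Answer: 9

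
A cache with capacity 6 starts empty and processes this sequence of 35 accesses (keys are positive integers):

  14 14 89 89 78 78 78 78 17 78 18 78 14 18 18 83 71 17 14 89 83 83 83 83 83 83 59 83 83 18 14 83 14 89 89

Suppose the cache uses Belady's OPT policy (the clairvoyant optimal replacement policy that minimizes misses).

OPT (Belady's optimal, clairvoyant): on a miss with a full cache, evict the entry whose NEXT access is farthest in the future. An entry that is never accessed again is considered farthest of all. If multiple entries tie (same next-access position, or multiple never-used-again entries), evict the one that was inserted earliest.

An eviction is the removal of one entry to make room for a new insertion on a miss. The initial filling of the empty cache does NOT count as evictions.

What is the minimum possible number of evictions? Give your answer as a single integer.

Answer: 2

Derivation:
OPT (Belady) simulation (capacity=6):
  1. access 14: MISS. Cache: [14]
  2. access 14: HIT. Next use of 14: step 13. Cache: [14]
  3. access 89: MISS. Cache: [14 89]
  4. access 89: HIT. Next use of 89: step 20. Cache: [14 89]
  5. access 78: MISS. Cache: [14 89 78]
  6. access 78: HIT. Next use of 78: step 7. Cache: [14 89 78]
  7. access 78: HIT. Next use of 78: step 8. Cache: [14 89 78]
  8. access 78: HIT. Next use of 78: step 10. Cache: [14 89 78]
  9. access 17: MISS. Cache: [14 89 78 17]
  10. access 78: HIT. Next use of 78: step 12. Cache: [14 89 78 17]
  11. access 18: MISS. Cache: [14 89 78 17 18]
  12. access 78: HIT. Next use of 78: never. Cache: [14 89 78 17 18]
  13. access 14: HIT. Next use of 14: step 19. Cache: [14 89 78 17 18]
  14. access 18: HIT. Next use of 18: step 15. Cache: [14 89 78 17 18]
  15. access 18: HIT. Next use of 18: step 30. Cache: [14 89 78 17 18]
  16. access 83: MISS. Cache: [14 89 78 17 18 83]
  17. access 71: MISS, evict 78 (next use: never). Cache: [14 89 17 18 83 71]
  18. access 17: HIT. Next use of 17: never. Cache: [14 89 17 18 83 71]
  19. access 14: HIT. Next use of 14: step 31. Cache: [14 89 17 18 83 71]
  20. access 89: HIT. Next use of 89: step 34. Cache: [14 89 17 18 83 71]
  21. access 83: HIT. Next use of 83: step 22. Cache: [14 89 17 18 83 71]
  22. access 83: HIT. Next use of 83: step 23. Cache: [14 89 17 18 83 71]
  23. access 83: HIT. Next use of 83: step 24. Cache: [14 89 17 18 83 71]
  24. access 83: HIT. Next use of 83: step 25. Cache: [14 89 17 18 83 71]
  25. access 83: HIT. Next use of 83: step 26. Cache: [14 89 17 18 83 71]
  26. access 83: HIT. Next use of 83: step 28. Cache: [14 89 17 18 83 71]
  27. access 59: MISS, evict 17 (next use: never). Cache: [14 89 18 83 71 59]
  28. access 83: HIT. Next use of 83: step 29. Cache: [14 89 18 83 71 59]
  29. access 83: HIT. Next use of 83: step 32. Cache: [14 89 18 83 71 59]
  30. access 18: HIT. Next use of 18: never. Cache: [14 89 18 83 71 59]
  31. access 14: HIT. Next use of 14: step 33. Cache: [14 89 18 83 71 59]
  32. access 83: HIT. Next use of 83: never. Cache: [14 89 18 83 71 59]
  33. access 14: HIT. Next use of 14: never. Cache: [14 89 18 83 71 59]
  34. access 89: HIT. Next use of 89: step 35. Cache: [14 89 18 83 71 59]
  35. access 89: HIT. Next use of 89: never. Cache: [14 89 18 83 71 59]
Total: 27 hits, 8 misses, 2 evictions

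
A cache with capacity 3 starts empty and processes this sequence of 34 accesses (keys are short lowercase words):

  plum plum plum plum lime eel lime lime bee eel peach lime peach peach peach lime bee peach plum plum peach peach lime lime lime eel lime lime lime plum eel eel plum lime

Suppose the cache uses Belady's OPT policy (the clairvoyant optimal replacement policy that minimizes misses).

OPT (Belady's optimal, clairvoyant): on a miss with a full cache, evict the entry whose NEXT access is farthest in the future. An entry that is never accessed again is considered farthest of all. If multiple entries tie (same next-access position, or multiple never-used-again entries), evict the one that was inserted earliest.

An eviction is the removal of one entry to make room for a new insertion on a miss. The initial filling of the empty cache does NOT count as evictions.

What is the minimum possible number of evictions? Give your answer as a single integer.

Answer: 4

Derivation:
OPT (Belady) simulation (capacity=3):
  1. access plum: MISS. Cache: [plum]
  2. access plum: HIT. Next use of plum: step 3. Cache: [plum]
  3. access plum: HIT. Next use of plum: step 4. Cache: [plum]
  4. access plum: HIT. Next use of plum: step 19. Cache: [plum]
  5. access lime: MISS. Cache: [plum lime]
  6. access eel: MISS. Cache: [plum lime eel]
  7. access lime: HIT. Next use of lime: step 8. Cache: [plum lime eel]
  8. access lime: HIT. Next use of lime: step 12. Cache: [plum lime eel]
  9. access bee: MISS, evict plum (next use: step 19). Cache: [lime eel bee]
  10. access eel: HIT. Next use of eel: step 26. Cache: [lime eel bee]
  11. access peach: MISS, evict eel (next use: step 26). Cache: [lime bee peach]
  12. access lime: HIT. Next use of lime: step 16. Cache: [lime bee peach]
  13. access peach: HIT. Next use of peach: step 14. Cache: [lime bee peach]
  14. access peach: HIT. Next use of peach: step 15. Cache: [lime bee peach]
  15. access peach: HIT. Next use of peach: step 18. Cache: [lime bee peach]
  16. access lime: HIT. Next use of lime: step 23. Cache: [lime bee peach]
  17. access bee: HIT. Next use of bee: never. Cache: [lime bee peach]
  18. access peach: HIT. Next use of peach: step 21. Cache: [lime bee peach]
  19. access plum: MISS, evict bee (next use: never). Cache: [lime peach plum]
  20. access plum: HIT. Next use of plum: step 30. Cache: [lime peach plum]
  21. access peach: HIT. Next use of peach: step 22. Cache: [lime peach plum]
  22. access peach: HIT. Next use of peach: never. Cache: [lime peach plum]
  23. access lime: HIT. Next use of lime: step 24. Cache: [lime peach plum]
  24. access lime: HIT. Next use of lime: step 25. Cache: [lime peach plum]
  25. access lime: HIT. Next use of lime: step 27. Cache: [lime peach plum]
  26. access eel: MISS, evict peach (next use: never). Cache: [lime plum eel]
  27. access lime: HIT. Next use of lime: step 28. Cache: [lime plum eel]
  28. access lime: HIT. Next use of lime: step 29. Cache: [lime plum eel]
  29. access lime: HIT. Next use of lime: step 34. Cache: [lime plum eel]
  30. access plum: HIT. Next use of plum: step 33. Cache: [lime plum eel]
  31. access eel: HIT. Next use of eel: step 32. Cache: [lime plum eel]
  32. access eel: HIT. Next use of eel: never. Cache: [lime plum eel]
  33. access plum: HIT. Next use of plum: never. Cache: [lime plum eel]
  34. access lime: HIT. Next use of lime: never. Cache: [lime plum eel]
Total: 27 hits, 7 misses, 4 evictions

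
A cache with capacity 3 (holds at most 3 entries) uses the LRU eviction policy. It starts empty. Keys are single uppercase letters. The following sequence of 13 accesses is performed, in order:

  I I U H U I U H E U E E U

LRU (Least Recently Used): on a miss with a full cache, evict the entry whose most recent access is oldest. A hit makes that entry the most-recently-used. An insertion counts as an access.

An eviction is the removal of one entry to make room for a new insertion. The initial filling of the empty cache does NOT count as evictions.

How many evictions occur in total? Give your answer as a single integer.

Answer: 1

Derivation:
LRU simulation (capacity=3):
  1. access I: MISS. Cache (LRU->MRU): [I]
  2. access I: HIT. Cache (LRU->MRU): [I]
  3. access U: MISS. Cache (LRU->MRU): [I U]
  4. access H: MISS. Cache (LRU->MRU): [I U H]
  5. access U: HIT. Cache (LRU->MRU): [I H U]
  6. access I: HIT. Cache (LRU->MRU): [H U I]
  7. access U: HIT. Cache (LRU->MRU): [H I U]
  8. access H: HIT. Cache (LRU->MRU): [I U H]
  9. access E: MISS, evict I. Cache (LRU->MRU): [U H E]
  10. access U: HIT. Cache (LRU->MRU): [H E U]
  11. access E: HIT. Cache (LRU->MRU): [H U E]
  12. access E: HIT. Cache (LRU->MRU): [H U E]
  13. access U: HIT. Cache (LRU->MRU): [H E U]
Total: 9 hits, 4 misses, 1 evictions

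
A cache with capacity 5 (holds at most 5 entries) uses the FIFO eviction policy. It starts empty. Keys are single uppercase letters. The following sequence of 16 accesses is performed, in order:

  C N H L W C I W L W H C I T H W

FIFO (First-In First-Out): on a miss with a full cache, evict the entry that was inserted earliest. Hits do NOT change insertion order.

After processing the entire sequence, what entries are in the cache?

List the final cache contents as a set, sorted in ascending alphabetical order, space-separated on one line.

FIFO simulation (capacity=5):
  1. access C: MISS. Cache (old->new): [C]
  2. access N: MISS. Cache (old->new): [C N]
  3. access H: MISS. Cache (old->new): [C N H]
  4. access L: MISS. Cache (old->new): [C N H L]
  5. access W: MISS. Cache (old->new): [C N H L W]
  6. access C: HIT. Cache (old->new): [C N H L W]
  7. access I: MISS, evict C. Cache (old->new): [N H L W I]
  8. access W: HIT. Cache (old->new): [N H L W I]
  9. access L: HIT. Cache (old->new): [N H L W I]
  10. access W: HIT. Cache (old->new): [N H L W I]
  11. access H: HIT. Cache (old->new): [N H L W I]
  12. access C: MISS, evict N. Cache (old->new): [H L W I C]
  13. access I: HIT. Cache (old->new): [H L W I C]
  14. access T: MISS, evict H. Cache (old->new): [L W I C T]
  15. access H: MISS, evict L. Cache (old->new): [W I C T H]
  16. access W: HIT. Cache (old->new): [W I C T H]
Total: 7 hits, 9 misses, 4 evictions

Answer: C H I T W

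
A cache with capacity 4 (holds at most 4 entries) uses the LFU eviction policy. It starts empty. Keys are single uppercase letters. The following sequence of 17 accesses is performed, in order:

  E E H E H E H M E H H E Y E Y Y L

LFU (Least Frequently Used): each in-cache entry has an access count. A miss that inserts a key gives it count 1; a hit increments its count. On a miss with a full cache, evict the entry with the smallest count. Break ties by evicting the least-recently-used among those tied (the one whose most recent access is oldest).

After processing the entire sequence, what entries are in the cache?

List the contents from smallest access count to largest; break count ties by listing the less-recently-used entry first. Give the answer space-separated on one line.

Answer: L Y H E

Derivation:
LFU simulation (capacity=4):
  1. access E: MISS. Cache: [E(c=1)]
  2. access E: HIT, count now 2. Cache: [E(c=2)]
  3. access H: MISS. Cache: [H(c=1) E(c=2)]
  4. access E: HIT, count now 3. Cache: [H(c=1) E(c=3)]
  5. access H: HIT, count now 2. Cache: [H(c=2) E(c=3)]
  6. access E: HIT, count now 4. Cache: [H(c=2) E(c=4)]
  7. access H: HIT, count now 3. Cache: [H(c=3) E(c=4)]
  8. access M: MISS. Cache: [M(c=1) H(c=3) E(c=4)]
  9. access E: HIT, count now 5. Cache: [M(c=1) H(c=3) E(c=5)]
  10. access H: HIT, count now 4. Cache: [M(c=1) H(c=4) E(c=5)]
  11. access H: HIT, count now 5. Cache: [M(c=1) E(c=5) H(c=5)]
  12. access E: HIT, count now 6. Cache: [M(c=1) H(c=5) E(c=6)]
  13. access Y: MISS. Cache: [M(c=1) Y(c=1) H(c=5) E(c=6)]
  14. access E: HIT, count now 7. Cache: [M(c=1) Y(c=1) H(c=5) E(c=7)]
  15. access Y: HIT, count now 2. Cache: [M(c=1) Y(c=2) H(c=5) E(c=7)]
  16. access Y: HIT, count now 3. Cache: [M(c=1) Y(c=3) H(c=5) E(c=7)]
  17. access L: MISS, evict M(c=1). Cache: [L(c=1) Y(c=3) H(c=5) E(c=7)]
Total: 12 hits, 5 misses, 1 evictions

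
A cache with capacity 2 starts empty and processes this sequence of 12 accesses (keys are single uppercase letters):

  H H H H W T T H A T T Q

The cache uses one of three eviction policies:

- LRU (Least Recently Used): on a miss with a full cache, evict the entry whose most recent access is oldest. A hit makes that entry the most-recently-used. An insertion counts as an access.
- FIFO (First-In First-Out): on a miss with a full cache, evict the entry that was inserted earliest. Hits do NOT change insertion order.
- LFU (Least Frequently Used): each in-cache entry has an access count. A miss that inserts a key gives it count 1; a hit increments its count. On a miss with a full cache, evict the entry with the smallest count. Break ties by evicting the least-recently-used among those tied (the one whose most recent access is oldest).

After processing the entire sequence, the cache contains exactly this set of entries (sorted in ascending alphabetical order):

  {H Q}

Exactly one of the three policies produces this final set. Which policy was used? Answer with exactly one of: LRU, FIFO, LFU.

Answer: LFU

Derivation:
Simulating under each policy and comparing final sets:
  LRU: final set = {Q T} -> differs
  FIFO: final set = {Q T} -> differs
  LFU: final set = {H Q} -> MATCHES target
Only LFU produces the target set.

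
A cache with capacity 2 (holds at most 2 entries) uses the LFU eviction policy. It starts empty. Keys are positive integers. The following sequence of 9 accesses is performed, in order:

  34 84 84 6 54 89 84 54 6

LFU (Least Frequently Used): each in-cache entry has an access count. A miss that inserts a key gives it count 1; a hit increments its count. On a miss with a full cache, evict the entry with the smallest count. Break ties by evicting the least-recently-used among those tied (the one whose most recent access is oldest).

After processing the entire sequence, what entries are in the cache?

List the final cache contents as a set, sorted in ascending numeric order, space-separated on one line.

Answer: 6 84

Derivation:
LFU simulation (capacity=2):
  1. access 34: MISS. Cache: [34(c=1)]
  2. access 84: MISS. Cache: [34(c=1) 84(c=1)]
  3. access 84: HIT, count now 2. Cache: [34(c=1) 84(c=2)]
  4. access 6: MISS, evict 34(c=1). Cache: [6(c=1) 84(c=2)]
  5. access 54: MISS, evict 6(c=1). Cache: [54(c=1) 84(c=2)]
  6. access 89: MISS, evict 54(c=1). Cache: [89(c=1) 84(c=2)]
  7. access 84: HIT, count now 3. Cache: [89(c=1) 84(c=3)]
  8. access 54: MISS, evict 89(c=1). Cache: [54(c=1) 84(c=3)]
  9. access 6: MISS, evict 54(c=1). Cache: [6(c=1) 84(c=3)]
Total: 2 hits, 7 misses, 5 evictions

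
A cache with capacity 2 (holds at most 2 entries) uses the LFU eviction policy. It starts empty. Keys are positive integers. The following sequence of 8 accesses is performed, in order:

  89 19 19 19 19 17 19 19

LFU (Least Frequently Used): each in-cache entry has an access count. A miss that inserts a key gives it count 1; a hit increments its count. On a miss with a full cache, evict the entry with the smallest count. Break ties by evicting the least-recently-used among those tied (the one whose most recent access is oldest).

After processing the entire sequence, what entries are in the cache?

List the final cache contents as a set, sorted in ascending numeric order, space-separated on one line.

Answer: 17 19

Derivation:
LFU simulation (capacity=2):
  1. access 89: MISS. Cache: [89(c=1)]
  2. access 19: MISS. Cache: [89(c=1) 19(c=1)]
  3. access 19: HIT, count now 2. Cache: [89(c=1) 19(c=2)]
  4. access 19: HIT, count now 3. Cache: [89(c=1) 19(c=3)]
  5. access 19: HIT, count now 4. Cache: [89(c=1) 19(c=4)]
  6. access 17: MISS, evict 89(c=1). Cache: [17(c=1) 19(c=4)]
  7. access 19: HIT, count now 5. Cache: [17(c=1) 19(c=5)]
  8. access 19: HIT, count now 6. Cache: [17(c=1) 19(c=6)]
Total: 5 hits, 3 misses, 1 evictions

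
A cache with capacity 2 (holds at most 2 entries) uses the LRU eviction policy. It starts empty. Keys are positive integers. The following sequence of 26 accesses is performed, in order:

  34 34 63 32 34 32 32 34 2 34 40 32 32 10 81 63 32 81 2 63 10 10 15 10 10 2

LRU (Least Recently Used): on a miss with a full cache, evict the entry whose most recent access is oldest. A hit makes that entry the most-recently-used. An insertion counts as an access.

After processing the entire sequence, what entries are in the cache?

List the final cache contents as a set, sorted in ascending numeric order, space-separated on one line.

LRU simulation (capacity=2):
  1. access 34: MISS. Cache (LRU->MRU): [34]
  2. access 34: HIT. Cache (LRU->MRU): [34]
  3. access 63: MISS. Cache (LRU->MRU): [34 63]
  4. access 32: MISS, evict 34. Cache (LRU->MRU): [63 32]
  5. access 34: MISS, evict 63. Cache (LRU->MRU): [32 34]
  6. access 32: HIT. Cache (LRU->MRU): [34 32]
  7. access 32: HIT. Cache (LRU->MRU): [34 32]
  8. access 34: HIT. Cache (LRU->MRU): [32 34]
  9. access 2: MISS, evict 32. Cache (LRU->MRU): [34 2]
  10. access 34: HIT. Cache (LRU->MRU): [2 34]
  11. access 40: MISS, evict 2. Cache (LRU->MRU): [34 40]
  12. access 32: MISS, evict 34. Cache (LRU->MRU): [40 32]
  13. access 32: HIT. Cache (LRU->MRU): [40 32]
  14. access 10: MISS, evict 40. Cache (LRU->MRU): [32 10]
  15. access 81: MISS, evict 32. Cache (LRU->MRU): [10 81]
  16. access 63: MISS, evict 10. Cache (LRU->MRU): [81 63]
  17. access 32: MISS, evict 81. Cache (LRU->MRU): [63 32]
  18. access 81: MISS, evict 63. Cache (LRU->MRU): [32 81]
  19. access 2: MISS, evict 32. Cache (LRU->MRU): [81 2]
  20. access 63: MISS, evict 81. Cache (LRU->MRU): [2 63]
  21. access 10: MISS, evict 2. Cache (LRU->MRU): [63 10]
  22. access 10: HIT. Cache (LRU->MRU): [63 10]
  23. access 15: MISS, evict 63. Cache (LRU->MRU): [10 15]
  24. access 10: HIT. Cache (LRU->MRU): [15 10]
  25. access 10: HIT. Cache (LRU->MRU): [15 10]
  26. access 2: MISS, evict 15. Cache (LRU->MRU): [10 2]
Total: 9 hits, 17 misses, 15 evictions

Answer: 2 10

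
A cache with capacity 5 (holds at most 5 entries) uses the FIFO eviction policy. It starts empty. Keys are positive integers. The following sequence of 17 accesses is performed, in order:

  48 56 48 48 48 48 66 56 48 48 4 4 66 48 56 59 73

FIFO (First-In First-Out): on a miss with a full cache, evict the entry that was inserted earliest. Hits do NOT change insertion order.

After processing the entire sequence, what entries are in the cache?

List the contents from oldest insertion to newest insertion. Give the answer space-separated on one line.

Answer: 56 66 4 59 73

Derivation:
FIFO simulation (capacity=5):
  1. access 48: MISS. Cache (old->new): [48]
  2. access 56: MISS. Cache (old->new): [48 56]
  3. access 48: HIT. Cache (old->new): [48 56]
  4. access 48: HIT. Cache (old->new): [48 56]
  5. access 48: HIT. Cache (old->new): [48 56]
  6. access 48: HIT. Cache (old->new): [48 56]
  7. access 66: MISS. Cache (old->new): [48 56 66]
  8. access 56: HIT. Cache (old->new): [48 56 66]
  9. access 48: HIT. Cache (old->new): [48 56 66]
  10. access 48: HIT. Cache (old->new): [48 56 66]
  11. access 4: MISS. Cache (old->new): [48 56 66 4]
  12. access 4: HIT. Cache (old->new): [48 56 66 4]
  13. access 66: HIT. Cache (old->new): [48 56 66 4]
  14. access 48: HIT. Cache (old->new): [48 56 66 4]
  15. access 56: HIT. Cache (old->new): [48 56 66 4]
  16. access 59: MISS. Cache (old->new): [48 56 66 4 59]
  17. access 73: MISS, evict 48. Cache (old->new): [56 66 4 59 73]
Total: 11 hits, 6 misses, 1 evictions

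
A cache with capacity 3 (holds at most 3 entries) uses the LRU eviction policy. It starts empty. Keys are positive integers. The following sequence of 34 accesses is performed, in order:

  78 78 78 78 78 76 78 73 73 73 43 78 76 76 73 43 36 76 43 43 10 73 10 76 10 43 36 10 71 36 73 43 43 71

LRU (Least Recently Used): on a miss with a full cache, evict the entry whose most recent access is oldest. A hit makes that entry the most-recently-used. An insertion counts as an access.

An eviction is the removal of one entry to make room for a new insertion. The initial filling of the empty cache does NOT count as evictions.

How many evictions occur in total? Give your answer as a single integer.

Answer: 15

Derivation:
LRU simulation (capacity=3):
  1. access 78: MISS. Cache (LRU->MRU): [78]
  2. access 78: HIT. Cache (LRU->MRU): [78]
  3. access 78: HIT. Cache (LRU->MRU): [78]
  4. access 78: HIT. Cache (LRU->MRU): [78]
  5. access 78: HIT. Cache (LRU->MRU): [78]
  6. access 76: MISS. Cache (LRU->MRU): [78 76]
  7. access 78: HIT. Cache (LRU->MRU): [76 78]
  8. access 73: MISS. Cache (LRU->MRU): [76 78 73]
  9. access 73: HIT. Cache (LRU->MRU): [76 78 73]
  10. access 73: HIT. Cache (LRU->MRU): [76 78 73]
  11. access 43: MISS, evict 76. Cache (LRU->MRU): [78 73 43]
  12. access 78: HIT. Cache (LRU->MRU): [73 43 78]
  13. access 76: MISS, evict 73. Cache (LRU->MRU): [43 78 76]
  14. access 76: HIT. Cache (LRU->MRU): [43 78 76]
  15. access 73: MISS, evict 43. Cache (LRU->MRU): [78 76 73]
  16. access 43: MISS, evict 78. Cache (LRU->MRU): [76 73 43]
  17. access 36: MISS, evict 76. Cache (LRU->MRU): [73 43 36]
  18. access 76: MISS, evict 73. Cache (LRU->MRU): [43 36 76]
  19. access 43: HIT. Cache (LRU->MRU): [36 76 43]
  20. access 43: HIT. Cache (LRU->MRU): [36 76 43]
  21. access 10: MISS, evict 36. Cache (LRU->MRU): [76 43 10]
  22. access 73: MISS, evict 76. Cache (LRU->MRU): [43 10 73]
  23. access 10: HIT. Cache (LRU->MRU): [43 73 10]
  24. access 76: MISS, evict 43. Cache (LRU->MRU): [73 10 76]
  25. access 10: HIT. Cache (LRU->MRU): [73 76 10]
  26. access 43: MISS, evict 73. Cache (LRU->MRU): [76 10 43]
  27. access 36: MISS, evict 76. Cache (LRU->MRU): [10 43 36]
  28. access 10: HIT. Cache (LRU->MRU): [43 36 10]
  29. access 71: MISS, evict 43. Cache (LRU->MRU): [36 10 71]
  30. access 36: HIT. Cache (LRU->MRU): [10 71 36]
  31. access 73: MISS, evict 10. Cache (LRU->MRU): [71 36 73]
  32. access 43: MISS, evict 71. Cache (LRU->MRU): [36 73 43]
  33. access 43: HIT. Cache (LRU->MRU): [36 73 43]
  34. access 71: MISS, evict 36. Cache (LRU->MRU): [73 43 71]
Total: 16 hits, 18 misses, 15 evictions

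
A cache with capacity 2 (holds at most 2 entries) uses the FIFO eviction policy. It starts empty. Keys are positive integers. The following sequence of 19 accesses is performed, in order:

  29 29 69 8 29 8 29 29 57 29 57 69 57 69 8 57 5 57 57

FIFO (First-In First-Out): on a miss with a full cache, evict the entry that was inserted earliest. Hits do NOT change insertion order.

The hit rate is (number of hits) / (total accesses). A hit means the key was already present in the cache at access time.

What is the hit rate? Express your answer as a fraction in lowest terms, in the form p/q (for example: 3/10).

FIFO simulation (capacity=2):
  1. access 29: MISS. Cache (old->new): [29]
  2. access 29: HIT. Cache (old->new): [29]
  3. access 69: MISS. Cache (old->new): [29 69]
  4. access 8: MISS, evict 29. Cache (old->new): [69 8]
  5. access 29: MISS, evict 69. Cache (old->new): [8 29]
  6. access 8: HIT. Cache (old->new): [8 29]
  7. access 29: HIT. Cache (old->new): [8 29]
  8. access 29: HIT. Cache (old->new): [8 29]
  9. access 57: MISS, evict 8. Cache (old->new): [29 57]
  10. access 29: HIT. Cache (old->new): [29 57]
  11. access 57: HIT. Cache (old->new): [29 57]
  12. access 69: MISS, evict 29. Cache (old->new): [57 69]
  13. access 57: HIT. Cache (old->new): [57 69]
  14. access 69: HIT. Cache (old->new): [57 69]
  15. access 8: MISS, evict 57. Cache (old->new): [69 8]
  16. access 57: MISS, evict 69. Cache (old->new): [8 57]
  17. access 5: MISS, evict 8. Cache (old->new): [57 5]
  18. access 57: HIT. Cache (old->new): [57 5]
  19. access 57: HIT. Cache (old->new): [57 5]
Total: 10 hits, 9 misses, 7 evictions

Hit rate = 10/19

Answer: 10/19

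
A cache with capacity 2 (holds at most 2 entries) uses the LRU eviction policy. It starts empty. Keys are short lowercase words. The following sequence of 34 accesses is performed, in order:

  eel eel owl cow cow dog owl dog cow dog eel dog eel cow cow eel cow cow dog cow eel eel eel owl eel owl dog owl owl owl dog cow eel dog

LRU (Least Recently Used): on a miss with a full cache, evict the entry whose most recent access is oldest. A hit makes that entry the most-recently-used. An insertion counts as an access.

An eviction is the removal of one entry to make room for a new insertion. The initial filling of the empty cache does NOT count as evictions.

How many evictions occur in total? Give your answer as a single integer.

LRU simulation (capacity=2):
  1. access eel: MISS. Cache (LRU->MRU): [eel]
  2. access eel: HIT. Cache (LRU->MRU): [eel]
  3. access owl: MISS. Cache (LRU->MRU): [eel owl]
  4. access cow: MISS, evict eel. Cache (LRU->MRU): [owl cow]
  5. access cow: HIT. Cache (LRU->MRU): [owl cow]
  6. access dog: MISS, evict owl. Cache (LRU->MRU): [cow dog]
  7. access owl: MISS, evict cow. Cache (LRU->MRU): [dog owl]
  8. access dog: HIT. Cache (LRU->MRU): [owl dog]
  9. access cow: MISS, evict owl. Cache (LRU->MRU): [dog cow]
  10. access dog: HIT. Cache (LRU->MRU): [cow dog]
  11. access eel: MISS, evict cow. Cache (LRU->MRU): [dog eel]
  12. access dog: HIT. Cache (LRU->MRU): [eel dog]
  13. access eel: HIT. Cache (LRU->MRU): [dog eel]
  14. access cow: MISS, evict dog. Cache (LRU->MRU): [eel cow]
  15. access cow: HIT. Cache (LRU->MRU): [eel cow]
  16. access eel: HIT. Cache (LRU->MRU): [cow eel]
  17. access cow: HIT. Cache (LRU->MRU): [eel cow]
  18. access cow: HIT. Cache (LRU->MRU): [eel cow]
  19. access dog: MISS, evict eel. Cache (LRU->MRU): [cow dog]
  20. access cow: HIT. Cache (LRU->MRU): [dog cow]
  21. access eel: MISS, evict dog. Cache (LRU->MRU): [cow eel]
  22. access eel: HIT. Cache (LRU->MRU): [cow eel]
  23. access eel: HIT. Cache (LRU->MRU): [cow eel]
  24. access owl: MISS, evict cow. Cache (LRU->MRU): [eel owl]
  25. access eel: HIT. Cache (LRU->MRU): [owl eel]
  26. access owl: HIT. Cache (LRU->MRU): [eel owl]
  27. access dog: MISS, evict eel. Cache (LRU->MRU): [owl dog]
  28. access owl: HIT. Cache (LRU->MRU): [dog owl]
  29. access owl: HIT. Cache (LRU->MRU): [dog owl]
  30. access owl: HIT. Cache (LRU->MRU): [dog owl]
  31. access dog: HIT. Cache (LRU->MRU): [owl dog]
  32. access cow: MISS, evict owl. Cache (LRU->MRU): [dog cow]
  33. access eel: MISS, evict dog. Cache (LRU->MRU): [cow eel]
  34. access dog: MISS, evict cow. Cache (LRU->MRU): [eel dog]
Total: 19 hits, 15 misses, 13 evictions

Answer: 13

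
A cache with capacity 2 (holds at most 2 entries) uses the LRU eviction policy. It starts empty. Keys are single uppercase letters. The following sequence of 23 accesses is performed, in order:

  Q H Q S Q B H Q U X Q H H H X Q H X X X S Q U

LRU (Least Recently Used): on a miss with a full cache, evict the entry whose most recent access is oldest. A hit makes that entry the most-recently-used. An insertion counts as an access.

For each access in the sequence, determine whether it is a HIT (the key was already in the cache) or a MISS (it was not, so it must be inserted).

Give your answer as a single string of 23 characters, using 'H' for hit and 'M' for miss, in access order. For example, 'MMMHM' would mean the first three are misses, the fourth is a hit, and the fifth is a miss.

LRU simulation (capacity=2):
  1. access Q: MISS. Cache (LRU->MRU): [Q]
  2. access H: MISS. Cache (LRU->MRU): [Q H]
  3. access Q: HIT. Cache (LRU->MRU): [H Q]
  4. access S: MISS, evict H. Cache (LRU->MRU): [Q S]
  5. access Q: HIT. Cache (LRU->MRU): [S Q]
  6. access B: MISS, evict S. Cache (LRU->MRU): [Q B]
  7. access H: MISS, evict Q. Cache (LRU->MRU): [B H]
  8. access Q: MISS, evict B. Cache (LRU->MRU): [H Q]
  9. access U: MISS, evict H. Cache (LRU->MRU): [Q U]
  10. access X: MISS, evict Q. Cache (LRU->MRU): [U X]
  11. access Q: MISS, evict U. Cache (LRU->MRU): [X Q]
  12. access H: MISS, evict X. Cache (LRU->MRU): [Q H]
  13. access H: HIT. Cache (LRU->MRU): [Q H]
  14. access H: HIT. Cache (LRU->MRU): [Q H]
  15. access X: MISS, evict Q. Cache (LRU->MRU): [H X]
  16. access Q: MISS, evict H. Cache (LRU->MRU): [X Q]
  17. access H: MISS, evict X. Cache (LRU->MRU): [Q H]
  18. access X: MISS, evict Q. Cache (LRU->MRU): [H X]
  19. access X: HIT. Cache (LRU->MRU): [H X]
  20. access X: HIT. Cache (LRU->MRU): [H X]
  21. access S: MISS, evict H. Cache (LRU->MRU): [X S]
  22. access Q: MISS, evict X. Cache (LRU->MRU): [S Q]
  23. access U: MISS, evict S. Cache (LRU->MRU): [Q U]
Total: 6 hits, 17 misses, 15 evictions

Answer: MMHMHMMMMMMMHHMMMMHHMMM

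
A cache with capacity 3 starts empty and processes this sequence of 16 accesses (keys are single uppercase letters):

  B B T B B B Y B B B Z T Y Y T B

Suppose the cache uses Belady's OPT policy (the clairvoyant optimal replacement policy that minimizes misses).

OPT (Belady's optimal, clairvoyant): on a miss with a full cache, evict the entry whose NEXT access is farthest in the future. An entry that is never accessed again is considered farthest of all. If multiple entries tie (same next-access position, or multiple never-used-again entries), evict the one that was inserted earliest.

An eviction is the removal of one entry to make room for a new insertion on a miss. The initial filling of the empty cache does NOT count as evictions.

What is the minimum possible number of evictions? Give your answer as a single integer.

OPT (Belady) simulation (capacity=3):
  1. access B: MISS. Cache: [B]
  2. access B: HIT. Next use of B: step 4. Cache: [B]
  3. access T: MISS. Cache: [B T]
  4. access B: HIT. Next use of B: step 5. Cache: [B T]
  5. access B: HIT. Next use of B: step 6. Cache: [B T]
  6. access B: HIT. Next use of B: step 8. Cache: [B T]
  7. access Y: MISS. Cache: [B T Y]
  8. access B: HIT. Next use of B: step 9. Cache: [B T Y]
  9. access B: HIT. Next use of B: step 10. Cache: [B T Y]
  10. access B: HIT. Next use of B: step 16. Cache: [B T Y]
  11. access Z: MISS, evict B (next use: step 16). Cache: [T Y Z]
  12. access T: HIT. Next use of T: step 15. Cache: [T Y Z]
  13. access Y: HIT. Next use of Y: step 14. Cache: [T Y Z]
  14. access Y: HIT. Next use of Y: never. Cache: [T Y Z]
  15. access T: HIT. Next use of T: never. Cache: [T Y Z]
  16. access B: MISS, evict T (next use: never). Cache: [Y Z B]
Total: 11 hits, 5 misses, 2 evictions

Answer: 2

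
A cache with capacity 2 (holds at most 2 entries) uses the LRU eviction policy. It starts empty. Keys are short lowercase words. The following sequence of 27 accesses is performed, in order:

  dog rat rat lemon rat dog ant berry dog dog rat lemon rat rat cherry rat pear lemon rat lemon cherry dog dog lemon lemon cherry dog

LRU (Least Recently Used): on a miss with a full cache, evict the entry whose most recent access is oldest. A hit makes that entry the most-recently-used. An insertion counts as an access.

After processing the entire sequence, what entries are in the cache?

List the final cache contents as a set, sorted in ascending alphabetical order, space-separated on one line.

Answer: cherry dog

Derivation:
LRU simulation (capacity=2):
  1. access dog: MISS. Cache (LRU->MRU): [dog]
  2. access rat: MISS. Cache (LRU->MRU): [dog rat]
  3. access rat: HIT. Cache (LRU->MRU): [dog rat]
  4. access lemon: MISS, evict dog. Cache (LRU->MRU): [rat lemon]
  5. access rat: HIT. Cache (LRU->MRU): [lemon rat]
  6. access dog: MISS, evict lemon. Cache (LRU->MRU): [rat dog]
  7. access ant: MISS, evict rat. Cache (LRU->MRU): [dog ant]
  8. access berry: MISS, evict dog. Cache (LRU->MRU): [ant berry]
  9. access dog: MISS, evict ant. Cache (LRU->MRU): [berry dog]
  10. access dog: HIT. Cache (LRU->MRU): [berry dog]
  11. access rat: MISS, evict berry. Cache (LRU->MRU): [dog rat]
  12. access lemon: MISS, evict dog. Cache (LRU->MRU): [rat lemon]
  13. access rat: HIT. Cache (LRU->MRU): [lemon rat]
  14. access rat: HIT. Cache (LRU->MRU): [lemon rat]
  15. access cherry: MISS, evict lemon. Cache (LRU->MRU): [rat cherry]
  16. access rat: HIT. Cache (LRU->MRU): [cherry rat]
  17. access pear: MISS, evict cherry. Cache (LRU->MRU): [rat pear]
  18. access lemon: MISS, evict rat. Cache (LRU->MRU): [pear lemon]
  19. access rat: MISS, evict pear. Cache (LRU->MRU): [lemon rat]
  20. access lemon: HIT. Cache (LRU->MRU): [rat lemon]
  21. access cherry: MISS, evict rat. Cache (LRU->MRU): [lemon cherry]
  22. access dog: MISS, evict lemon. Cache (LRU->MRU): [cherry dog]
  23. access dog: HIT. Cache (LRU->MRU): [cherry dog]
  24. access lemon: MISS, evict cherry. Cache (LRU->MRU): [dog lemon]
  25. access lemon: HIT. Cache (LRU->MRU): [dog lemon]
  26. access cherry: MISS, evict dog. Cache (LRU->MRU): [lemon cherry]
  27. access dog: MISS, evict lemon. Cache (LRU->MRU): [cherry dog]
Total: 9 hits, 18 misses, 16 evictions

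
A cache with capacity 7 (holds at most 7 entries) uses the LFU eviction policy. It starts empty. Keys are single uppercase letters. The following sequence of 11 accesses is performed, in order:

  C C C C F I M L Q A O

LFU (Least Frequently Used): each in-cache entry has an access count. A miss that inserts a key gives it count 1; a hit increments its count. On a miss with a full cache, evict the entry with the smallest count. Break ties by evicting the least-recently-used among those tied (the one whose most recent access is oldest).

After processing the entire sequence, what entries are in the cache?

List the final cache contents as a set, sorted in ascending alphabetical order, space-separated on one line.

Answer: A C I L M O Q

Derivation:
LFU simulation (capacity=7):
  1. access C: MISS. Cache: [C(c=1)]
  2. access C: HIT, count now 2. Cache: [C(c=2)]
  3. access C: HIT, count now 3. Cache: [C(c=3)]
  4. access C: HIT, count now 4. Cache: [C(c=4)]
  5. access F: MISS. Cache: [F(c=1) C(c=4)]
  6. access I: MISS. Cache: [F(c=1) I(c=1) C(c=4)]
  7. access M: MISS. Cache: [F(c=1) I(c=1) M(c=1) C(c=4)]
  8. access L: MISS. Cache: [F(c=1) I(c=1) M(c=1) L(c=1) C(c=4)]
  9. access Q: MISS. Cache: [F(c=1) I(c=1) M(c=1) L(c=1) Q(c=1) C(c=4)]
  10. access A: MISS. Cache: [F(c=1) I(c=1) M(c=1) L(c=1) Q(c=1) A(c=1) C(c=4)]
  11. access O: MISS, evict F(c=1). Cache: [I(c=1) M(c=1) L(c=1) Q(c=1) A(c=1) O(c=1) C(c=4)]
Total: 3 hits, 8 misses, 1 evictions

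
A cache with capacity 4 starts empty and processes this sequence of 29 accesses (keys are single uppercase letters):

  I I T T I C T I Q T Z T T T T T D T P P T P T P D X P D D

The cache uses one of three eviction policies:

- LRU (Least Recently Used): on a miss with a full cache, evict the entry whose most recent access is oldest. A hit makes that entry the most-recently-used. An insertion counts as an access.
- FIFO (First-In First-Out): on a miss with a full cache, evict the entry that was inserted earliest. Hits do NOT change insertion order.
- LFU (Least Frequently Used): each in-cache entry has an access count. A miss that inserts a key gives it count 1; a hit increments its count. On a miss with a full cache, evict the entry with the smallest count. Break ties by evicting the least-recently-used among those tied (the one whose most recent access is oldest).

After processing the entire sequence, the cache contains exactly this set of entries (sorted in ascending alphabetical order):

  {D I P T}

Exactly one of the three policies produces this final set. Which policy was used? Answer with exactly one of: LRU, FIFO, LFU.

Answer: LFU

Derivation:
Simulating under each policy and comparing final sets:
  LRU: final set = {D P T X} -> differs
  FIFO: final set = {D P T X} -> differs
  LFU: final set = {D I P T} -> MATCHES target
Only LFU produces the target set.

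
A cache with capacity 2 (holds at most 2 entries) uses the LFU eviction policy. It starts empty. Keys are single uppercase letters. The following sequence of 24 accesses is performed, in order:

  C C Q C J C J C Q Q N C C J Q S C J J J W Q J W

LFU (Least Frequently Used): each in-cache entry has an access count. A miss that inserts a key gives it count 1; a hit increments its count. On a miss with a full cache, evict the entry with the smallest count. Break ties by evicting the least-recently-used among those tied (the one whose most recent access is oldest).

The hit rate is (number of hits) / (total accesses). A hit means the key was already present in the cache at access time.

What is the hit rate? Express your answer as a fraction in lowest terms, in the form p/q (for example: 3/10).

LFU simulation (capacity=2):
  1. access C: MISS. Cache: [C(c=1)]
  2. access C: HIT, count now 2. Cache: [C(c=2)]
  3. access Q: MISS. Cache: [Q(c=1) C(c=2)]
  4. access C: HIT, count now 3. Cache: [Q(c=1) C(c=3)]
  5. access J: MISS, evict Q(c=1). Cache: [J(c=1) C(c=3)]
  6. access C: HIT, count now 4. Cache: [J(c=1) C(c=4)]
  7. access J: HIT, count now 2. Cache: [J(c=2) C(c=4)]
  8. access C: HIT, count now 5. Cache: [J(c=2) C(c=5)]
  9. access Q: MISS, evict J(c=2). Cache: [Q(c=1) C(c=5)]
  10. access Q: HIT, count now 2. Cache: [Q(c=2) C(c=5)]
  11. access N: MISS, evict Q(c=2). Cache: [N(c=1) C(c=5)]
  12. access C: HIT, count now 6. Cache: [N(c=1) C(c=6)]
  13. access C: HIT, count now 7. Cache: [N(c=1) C(c=7)]
  14. access J: MISS, evict N(c=1). Cache: [J(c=1) C(c=7)]
  15. access Q: MISS, evict J(c=1). Cache: [Q(c=1) C(c=7)]
  16. access S: MISS, evict Q(c=1). Cache: [S(c=1) C(c=7)]
  17. access C: HIT, count now 8. Cache: [S(c=1) C(c=8)]
  18. access J: MISS, evict S(c=1). Cache: [J(c=1) C(c=8)]
  19. access J: HIT, count now 2. Cache: [J(c=2) C(c=8)]
  20. access J: HIT, count now 3. Cache: [J(c=3) C(c=8)]
  21. access W: MISS, evict J(c=3). Cache: [W(c=1) C(c=8)]
  22. access Q: MISS, evict W(c=1). Cache: [Q(c=1) C(c=8)]
  23. access J: MISS, evict Q(c=1). Cache: [J(c=1) C(c=8)]
  24. access W: MISS, evict J(c=1). Cache: [W(c=1) C(c=8)]
Total: 11 hits, 13 misses, 11 evictions

Hit rate = 11/24

Answer: 11/24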